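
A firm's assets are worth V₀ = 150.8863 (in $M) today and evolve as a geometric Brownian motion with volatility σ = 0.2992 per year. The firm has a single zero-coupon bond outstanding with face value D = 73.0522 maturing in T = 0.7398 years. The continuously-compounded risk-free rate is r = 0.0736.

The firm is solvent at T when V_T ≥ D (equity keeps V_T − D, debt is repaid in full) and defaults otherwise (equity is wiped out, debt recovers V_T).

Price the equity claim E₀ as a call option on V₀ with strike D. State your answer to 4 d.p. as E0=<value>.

E0=81.7144

d₁ = [ln(V₀/D) + (r + σ²/2)T] / (σ√T)
   = [ln(150.8863/73.0522) + (0.0736 + 0.5·0.2992²)·0.7398] / (0.2992·√0.7398)
   = [0.725352 + 0.087563] / 0.257347 = 3.158832
d₂ = d₁ − σ√T = 3.158832 − 0.257347 = 2.901485
N(d₁) = 0.999208,  N(d₂) = 0.998143,  e^(−rT) = 0.947007
E₀ = V₀·N(d₁) − D·e^(−rT)·N(d₂)
   = 150.8863·0.999208 − 73.0522·0.947007·0.998143 = 81.714353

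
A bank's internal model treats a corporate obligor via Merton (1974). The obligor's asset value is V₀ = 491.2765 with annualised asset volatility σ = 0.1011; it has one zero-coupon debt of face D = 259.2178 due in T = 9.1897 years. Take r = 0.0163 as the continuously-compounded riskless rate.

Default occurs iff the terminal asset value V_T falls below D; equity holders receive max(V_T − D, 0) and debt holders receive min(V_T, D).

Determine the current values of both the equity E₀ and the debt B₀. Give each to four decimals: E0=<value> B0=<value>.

d₁ = [ln(V₀/D) + (r + σ²/2)T] / (σ√T)
   = [ln(491.2765/259.2178) + (0.0163 + 0.5·0.1011²)·9.1897] / (0.1011·√9.1897)
   = [0.639338 + 0.196757] / 0.306480 = 2.728061
d₂ = d₁ − σ√T = 2.728061 − 0.306480 = 2.421581
N(d₁) = 0.996815,  N(d₂) = 0.992273,  e^(−rT) = 0.860887
E₀ = V₀·N(d₁) − D·e^(−rT)·N(d₂)
   = 491.2765·0.996815 − 259.2178·0.860887·0.992273 = 268.278617
B₀ = V₀ − E₀ = 491.2765 − 268.278617 = 222.997883

E0=268.2786 B0=222.9979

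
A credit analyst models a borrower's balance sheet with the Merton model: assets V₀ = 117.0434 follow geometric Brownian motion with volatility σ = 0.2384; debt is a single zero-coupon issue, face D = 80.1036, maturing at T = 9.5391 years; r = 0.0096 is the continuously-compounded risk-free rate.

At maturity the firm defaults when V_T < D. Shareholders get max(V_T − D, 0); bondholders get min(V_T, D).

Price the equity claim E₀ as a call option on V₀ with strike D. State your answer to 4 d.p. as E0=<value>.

E0=54.3264

d₁ = [ln(V₀/D) + (r + σ²/2)T] / (σ√T)
   = [ln(117.0434/80.1036) + (0.0096 + 0.5·0.2384²)·9.5391] / (0.2384·√9.5391)
   = [0.379224 + 0.362651] / 0.736309 = 1.007559
d₂ = d₁ − σ√T = 1.007559 − 0.736309 = 0.271250
N(d₁) = 0.843167,  N(d₂) = 0.606901,  e^(−rT) = 0.912493
E₀ = V₀·N(d₁) − D·e^(−rT)·N(d₂)
   = 117.0434·0.843167 − 80.1036·0.912493·0.606901 = 54.326356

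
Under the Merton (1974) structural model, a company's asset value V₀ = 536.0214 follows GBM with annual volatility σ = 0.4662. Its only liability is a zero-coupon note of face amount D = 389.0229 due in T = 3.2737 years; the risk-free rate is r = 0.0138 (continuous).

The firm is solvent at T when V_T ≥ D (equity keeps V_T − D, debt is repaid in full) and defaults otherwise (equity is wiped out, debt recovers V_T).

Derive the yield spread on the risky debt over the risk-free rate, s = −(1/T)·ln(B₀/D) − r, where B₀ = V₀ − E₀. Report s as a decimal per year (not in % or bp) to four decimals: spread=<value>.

spread=0.0730

d₁ = [ln(V₀/D) + (r + σ²/2)T] / (σ√T)
   = [ln(536.0214/389.0229) + (0.0138 + 0.5·0.4662²)·3.2737] / (0.4662·√3.2737)
   = [0.320536 + 0.400934] / 0.843513 = 0.855316
d₂ = d₁ − σ√T = 0.855316 − 0.843513 = 0.011803
N(d₁) = 0.803812,  N(d₂) = 0.504709,  e^(−rT) = 0.955828
E₀ = V₀·N(d₁) − D·e^(−rT)·N(d₂)
   = 536.0214·0.803812 − 389.0229·0.955828·0.504709 = 243.189972
B₀ = V₀ − E₀ = 536.0214 − 243.189972 = 292.831428
spread = −(1/T)·ln(B₀/D) − r = −(1/3.2737)·ln(292.831428/389.0229) − 0.0138 = 0.07296455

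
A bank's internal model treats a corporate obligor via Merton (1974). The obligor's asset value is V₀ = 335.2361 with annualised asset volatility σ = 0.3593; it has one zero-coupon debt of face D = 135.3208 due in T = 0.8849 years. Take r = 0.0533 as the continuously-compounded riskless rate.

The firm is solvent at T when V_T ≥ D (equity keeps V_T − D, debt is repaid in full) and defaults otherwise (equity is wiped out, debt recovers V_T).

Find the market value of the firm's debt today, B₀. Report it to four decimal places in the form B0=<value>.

B0=129.0377

d₁ = [ln(V₀/D) + (r + σ²/2)T] / (σ√T)
   = [ln(335.2361/135.3208) + (0.0533 + 0.5·0.3593²)·0.8849] / (0.3593·√0.8849)
   = [0.907187 + 0.104284] / 0.337990 = 2.992602
d₂ = d₁ − σ√T = 2.992602 − 0.337990 = 2.654612
N(d₁) = 0.998617,  N(d₂) = 0.996030,  e^(−rT) = 0.953930
E₀ = V₀·N(d₁) − D·e^(−rT)·N(d₂)
   = 335.2361·0.998617 − 135.3208·0.953930·0.996030 = 206.198376
B₀ = V₀ − E₀ = 335.2361 − 206.198376 = 129.037724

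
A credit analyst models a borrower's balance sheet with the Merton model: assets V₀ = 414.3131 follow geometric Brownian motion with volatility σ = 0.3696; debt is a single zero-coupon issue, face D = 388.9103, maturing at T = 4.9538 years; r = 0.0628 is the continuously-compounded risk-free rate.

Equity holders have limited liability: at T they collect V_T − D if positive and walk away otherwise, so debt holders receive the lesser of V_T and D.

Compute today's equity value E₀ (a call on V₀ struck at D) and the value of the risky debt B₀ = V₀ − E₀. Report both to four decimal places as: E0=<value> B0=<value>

E0=186.8541 B0=227.4590

d₁ = [ln(V₀/D) + (r + σ²/2)T] / (σ√T)
   = [ln(414.3131/388.9103) + (0.0628 + 0.5·0.3696²)·4.9538] / (0.3696·√4.9538)
   = [0.063273 + 0.649453] / 0.822624 = 0.866407
d₂ = d₁ − σ√T = 0.866407 − 0.822624 = 0.043783
N(d₁) = 0.806866,  N(d₂) = 0.517461,  e^(−rT) = 0.732642
E₀ = V₀·N(d₁) − D·e^(−rT)·N(d₂)
   = 414.3131·0.806866 − 388.9103·0.732642·0.517461 = 186.854104
B₀ = V₀ − E₀ = 414.3131 − 186.854104 = 227.458996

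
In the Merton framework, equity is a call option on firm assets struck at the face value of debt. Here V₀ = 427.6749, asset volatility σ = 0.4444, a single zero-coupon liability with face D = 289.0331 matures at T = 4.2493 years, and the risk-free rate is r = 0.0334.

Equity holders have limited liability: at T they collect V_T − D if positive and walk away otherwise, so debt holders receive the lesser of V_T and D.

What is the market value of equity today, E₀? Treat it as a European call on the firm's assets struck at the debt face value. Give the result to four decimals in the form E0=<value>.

E0=226.1171

d₁ = [ln(V₀/D) + (r + σ²/2)T] / (σ√T)
   = [ln(427.6749/289.0331) + (0.0334 + 0.5·0.4444²)·4.2493] / (0.4444·√4.2493)
   = [0.391822 + 0.561527] / 0.916079 = 1.040684
d₂ = d₁ − σ√T = 1.040684 − 0.916079 = 0.124606
N(d₁) = 0.850989,  N(d₂) = 0.549582,  e^(−rT) = 0.867685
E₀ = V₀·N(d₁) − D·e^(−rT)·N(d₂)
   = 427.6749·0.850989 − 289.0331·0.867685·0.549582 = 226.117097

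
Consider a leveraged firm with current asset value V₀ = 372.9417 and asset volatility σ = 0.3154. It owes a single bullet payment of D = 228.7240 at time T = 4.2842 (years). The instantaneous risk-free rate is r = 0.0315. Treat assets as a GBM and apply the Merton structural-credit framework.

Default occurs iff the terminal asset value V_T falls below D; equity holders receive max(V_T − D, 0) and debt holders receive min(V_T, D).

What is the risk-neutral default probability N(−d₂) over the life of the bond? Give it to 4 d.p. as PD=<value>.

d₁ = [ln(V₀/D) + (r + σ²/2)T] / (σ√T)
   = [ln(372.9417/228.7240) + (0.0315 + 0.5·0.3154²)·4.2842] / (0.3154·√4.2842)
   = [0.488906 + 0.348042] / 0.652825 = 1.282042
d₂ = d₁ − σ√T = 1.282042 − 0.652825 = 0.629217
risk-neutral PD = N(−d₂) = N(-0.629217) = 0.264604

PD=0.2646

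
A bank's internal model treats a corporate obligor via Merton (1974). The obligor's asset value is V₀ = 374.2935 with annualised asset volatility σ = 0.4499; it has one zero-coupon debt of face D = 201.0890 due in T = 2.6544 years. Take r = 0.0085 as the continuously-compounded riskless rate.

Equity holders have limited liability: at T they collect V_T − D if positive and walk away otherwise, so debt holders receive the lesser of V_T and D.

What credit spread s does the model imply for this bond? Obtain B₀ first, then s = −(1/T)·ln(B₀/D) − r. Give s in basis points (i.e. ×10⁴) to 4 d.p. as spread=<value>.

spread=402.9684

d₁ = [ln(V₀/D) + (r + σ²/2)T] / (σ√T)
   = [ln(374.2935/201.0890) + (0.0085 + 0.5·0.4499²)·2.6544] / (0.4499·√2.6544)
   = [0.621293 + 0.291201] / 0.732992 = 1.244889
d₂ = d₁ − σ√T = 1.244889 − 0.732992 = 0.511897
N(d₁) = 0.893414,  N(d₂) = 0.695639,  e^(−rT) = 0.977690
E₀ = V₀·N(d₁) − D·e^(−rT)·N(d₂)
   = 374.2935·0.893414 − 201.0890·0.977690·0.695639 = 197.634510
B₀ = V₀ − E₀ = 374.2935 − 197.634510 = 176.658990
spread = −(1/T)·ln(B₀/D) − r = −(1/2.6544)·ln(176.658990/201.0890) − 0.0085 = 0.04029684
in basis points: 0.04029684 × 10⁴ = 402.9684 bp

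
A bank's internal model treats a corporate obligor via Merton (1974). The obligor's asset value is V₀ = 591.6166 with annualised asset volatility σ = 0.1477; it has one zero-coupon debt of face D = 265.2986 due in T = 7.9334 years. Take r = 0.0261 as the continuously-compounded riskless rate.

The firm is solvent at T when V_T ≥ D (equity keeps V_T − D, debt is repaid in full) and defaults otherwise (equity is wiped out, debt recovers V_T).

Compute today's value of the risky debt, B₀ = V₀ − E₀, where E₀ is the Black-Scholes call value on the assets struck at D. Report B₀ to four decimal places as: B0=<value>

d₁ = [ln(V₀/D) + (r + σ²/2)T] / (σ√T)
   = [ln(591.6166/265.2986) + (0.0261 + 0.5·0.1477²)·7.9334] / (0.1477·√7.9334)
   = [0.802003 + 0.293596] / 0.416016 = 2.633550
d₂ = d₁ − σ√T = 2.633550 − 0.416016 = 2.217534
N(d₁) = 0.995775,  N(d₂) = 0.986707,  e^(−rT) = 0.812969
E₀ = V₀·N(d₁) − D·e^(−rT)·N(d₂)
   = 591.6166·0.995775 − 265.2986·0.812969·0.986707 = 376.304536
B₀ = V₀ − E₀ = 591.6166 − 376.304536 = 215.312064

B0=215.3121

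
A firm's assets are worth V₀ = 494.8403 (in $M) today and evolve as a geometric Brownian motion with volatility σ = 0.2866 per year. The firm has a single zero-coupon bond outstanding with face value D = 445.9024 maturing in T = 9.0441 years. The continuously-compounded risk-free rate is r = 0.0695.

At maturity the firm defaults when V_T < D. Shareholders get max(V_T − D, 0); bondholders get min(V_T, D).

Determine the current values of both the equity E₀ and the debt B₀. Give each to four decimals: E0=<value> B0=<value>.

d₁ = [ln(V₀/D) + (r + σ²/2)T] / (σ√T)
   = [ln(494.8403/445.9024) + (0.0695 + 0.5·0.2866²)·9.0441] / (0.2866·√9.0441)
   = [0.104135 + 1.000004] / 0.861904 = 1.281047
d₂ = d₁ − σ√T = 1.281047 − 0.861904 = 0.419143
N(d₁) = 0.899911,  N(d₂) = 0.662444,  e^(−rT) = 0.533357
E₀ = V₀·N(d₁) − D·e^(−rT)·N(d₂)
   = 494.8403·0.899911 − 445.9024·0.533357·0.662444 = 287.766638
B₀ = V₀ − E₀ = 494.8403 − 287.766638 = 207.073662

E0=287.7666 B0=207.0737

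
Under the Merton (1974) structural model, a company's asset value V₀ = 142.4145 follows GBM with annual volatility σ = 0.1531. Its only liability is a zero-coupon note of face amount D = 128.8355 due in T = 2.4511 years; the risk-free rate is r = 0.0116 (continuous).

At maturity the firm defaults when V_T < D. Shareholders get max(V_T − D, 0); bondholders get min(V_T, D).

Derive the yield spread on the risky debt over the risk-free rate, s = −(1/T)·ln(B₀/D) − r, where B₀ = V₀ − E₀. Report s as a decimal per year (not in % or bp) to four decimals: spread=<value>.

d₁ = [ln(V₀/D) + (r + σ²/2)T] / (σ√T)
   = [ln(142.4145/128.8355) + (0.0116 + 0.5·0.1531²)·2.4511] / (0.1531·√2.4511)
   = [0.100205 + 0.057159] / 0.239693 = 0.656525
d₂ = d₁ − σ√T = 0.656525 − 0.239693 = 0.416832
N(d₁) = 0.744257,  N(d₂) = 0.661599,  e^(−rT) = 0.971968
E₀ = V₀·N(d₁) − D·e^(−rT)·N(d₂)
   = 142.4145·0.744257 − 128.8355·0.971968·0.661599 = 23.144894
B₀ = V₀ − E₀ = 142.4145 − 23.144894 = 119.269606
spread = −(1/T)·ln(B₀/D) − r = −(1/2.4511)·ln(119.269606/128.8355) − 0.0116 = 0.01987561

spread=0.0199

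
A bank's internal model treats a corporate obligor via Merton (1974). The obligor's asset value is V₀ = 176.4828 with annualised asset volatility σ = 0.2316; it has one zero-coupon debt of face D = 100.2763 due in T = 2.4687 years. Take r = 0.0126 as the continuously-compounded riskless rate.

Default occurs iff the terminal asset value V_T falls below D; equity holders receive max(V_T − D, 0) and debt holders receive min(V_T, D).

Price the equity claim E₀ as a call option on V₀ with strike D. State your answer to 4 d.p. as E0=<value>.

d₁ = [ln(V₀/D) + (r + σ²/2)T] / (σ√T)
   = [ln(176.4828/100.2763) + (0.0126 + 0.5·0.2316²)·2.4687] / (0.2316·√2.4687)
   = [0.565294 + 0.097314] / 0.363892 = 1.820892
d₂ = d₁ − σ√T = 1.820892 − 0.363892 = 1.457000
N(d₁) = 0.965688,  N(d₂) = 0.927442,  e^(−rT) = 0.969373
E₀ = V₀·N(d₁) − D·e^(−rT)·N(d₂)
   = 176.4828·0.965688 − 100.2763·0.969373·0.927442 = 80.275263

E0=80.2753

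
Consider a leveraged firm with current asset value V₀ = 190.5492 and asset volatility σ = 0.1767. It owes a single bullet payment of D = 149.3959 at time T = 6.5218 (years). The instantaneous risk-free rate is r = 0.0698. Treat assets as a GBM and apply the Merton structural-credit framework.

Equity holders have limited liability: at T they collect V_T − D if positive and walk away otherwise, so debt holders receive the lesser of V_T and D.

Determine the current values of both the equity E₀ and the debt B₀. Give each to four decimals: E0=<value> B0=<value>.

d₁ = [ln(V₀/D) + (r + σ²/2)T] / (σ√T)
   = [ln(190.5492/149.3959) + (0.0698 + 0.5·0.1767²)·6.5218] / (0.1767·√6.5218)
   = [0.243311 + 0.557036] / 0.451253 = 1.773610
d₂ = d₁ − σ√T = 1.773610 − 0.451253 = 1.322356
N(d₁) = 0.961936,  N(d₂) = 0.906975,  e^(−rT) = 0.634307
E₀ = V₀·N(d₁) − D·e^(−rT)·N(d₂)
   = 190.5492·0.961936 − 149.3959·0.634307·0.906975 = 97.348536
B₀ = V₀ − E₀ = 190.5492 − 97.348536 = 93.200664

E0=97.3485 B0=93.2007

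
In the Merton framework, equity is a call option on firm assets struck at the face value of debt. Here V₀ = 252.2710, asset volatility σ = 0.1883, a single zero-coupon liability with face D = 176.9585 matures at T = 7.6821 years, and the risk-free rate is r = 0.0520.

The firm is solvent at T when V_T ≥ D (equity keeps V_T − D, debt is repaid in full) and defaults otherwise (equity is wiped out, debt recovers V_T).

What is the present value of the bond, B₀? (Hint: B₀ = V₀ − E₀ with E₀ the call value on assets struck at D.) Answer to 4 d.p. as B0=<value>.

B0=115.7561

d₁ = [ln(V₀/D) + (r + σ²/2)T] / (σ√T)
   = [ln(252.2710/176.9585) + (0.0520 + 0.5·0.1883²)·7.6821] / (0.1883·√7.6821)
   = [0.354589 + 0.535661] / 0.521904 = 1.705774
d₂ = d₁ − σ√T = 1.705774 − 0.521904 = 1.183870
N(d₁) = 0.955975,  N(d₂) = 0.881768,  e^(−rT) = 0.670676
E₀ = V₀·N(d₁) − D·e^(−rT)·N(d₂)
   = 252.2710·0.955975 − 176.9585·0.670676·0.881768 = 136.514949
B₀ = V₀ − E₀ = 252.2710 − 136.514949 = 115.756051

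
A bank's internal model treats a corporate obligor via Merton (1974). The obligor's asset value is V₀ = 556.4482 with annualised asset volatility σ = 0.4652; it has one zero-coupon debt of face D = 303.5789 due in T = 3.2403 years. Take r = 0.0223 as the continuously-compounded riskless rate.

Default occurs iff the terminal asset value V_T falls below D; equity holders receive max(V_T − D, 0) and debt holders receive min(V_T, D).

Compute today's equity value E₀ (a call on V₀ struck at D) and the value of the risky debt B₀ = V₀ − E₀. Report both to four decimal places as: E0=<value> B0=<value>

d₁ = [ln(V₀/D) + (r + σ²/2)T] / (σ√T)
   = [ln(556.4482/303.5789) + (0.0223 + 0.5·0.4652²)·3.2403] / (0.4652·√3.2403)
   = [0.605933 + 0.422877] / 0.837399 = 1.228578
d₂ = d₁ − σ√T = 1.228578 − 0.837399 = 0.391179
N(d₁) = 0.890385,  N(d₂) = 0.652168,  e^(−rT) = 0.930290
E₀ = V₀·N(d₁) − D·e^(−rT)·N(d₂)
   = 556.4482·0.890385 − 303.5789·0.930290·0.652168 = 311.270229
B₀ = V₀ − E₀ = 556.4482 − 311.270229 = 245.177971

E0=311.2702 B0=245.1780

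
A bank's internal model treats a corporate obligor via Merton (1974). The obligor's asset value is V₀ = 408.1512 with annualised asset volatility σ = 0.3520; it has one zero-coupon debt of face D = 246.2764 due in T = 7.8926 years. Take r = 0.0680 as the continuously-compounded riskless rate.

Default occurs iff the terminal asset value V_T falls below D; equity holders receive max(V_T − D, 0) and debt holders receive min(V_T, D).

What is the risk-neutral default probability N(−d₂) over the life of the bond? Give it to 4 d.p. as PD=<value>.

PD=0.2880

d₁ = [ln(V₀/D) + (r + σ²/2)T] / (σ√T)
   = [ln(408.1512/246.2764) + (0.0680 + 0.5·0.3520²)·7.8926] / (0.3520·√7.8926)
   = [0.505183 + 1.025659] / 0.988901 = 1.548024
d₂ = d₁ − σ√T = 1.548024 − 0.988901 = 0.559124
risk-neutral PD = N(−d₂) = N(-0.559124) = 0.288039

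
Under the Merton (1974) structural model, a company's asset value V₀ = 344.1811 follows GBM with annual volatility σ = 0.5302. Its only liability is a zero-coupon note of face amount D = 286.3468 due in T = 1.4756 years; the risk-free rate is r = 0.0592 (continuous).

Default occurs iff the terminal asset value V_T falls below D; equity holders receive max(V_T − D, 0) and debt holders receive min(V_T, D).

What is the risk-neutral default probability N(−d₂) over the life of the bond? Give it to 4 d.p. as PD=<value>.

PD=0.4605

d₁ = [ln(V₀/D) + (r + σ²/2)T] / (σ√T)
   = [ln(344.1811/286.3468) + (0.0592 + 0.5·0.5302²)·1.4756] / (0.5302·√1.4756)
   = [0.183964 + 0.294760] / 0.644057 = 0.743295
d₂ = d₁ − σ√T = 0.743295 − 0.644057 = 0.099239
risk-neutral PD = N(−d₂) = N(-0.099239) = 0.460474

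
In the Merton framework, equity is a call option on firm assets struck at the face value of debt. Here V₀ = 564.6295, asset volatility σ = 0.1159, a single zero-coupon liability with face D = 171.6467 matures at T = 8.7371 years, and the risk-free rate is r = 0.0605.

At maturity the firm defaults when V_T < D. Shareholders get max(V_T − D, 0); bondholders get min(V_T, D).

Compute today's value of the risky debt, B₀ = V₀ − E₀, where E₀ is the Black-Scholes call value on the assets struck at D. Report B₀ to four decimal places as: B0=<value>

d₁ = [ln(V₀/D) + (r + σ²/2)T] / (σ√T)
   = [ln(564.6295/171.6467) + (0.0605 + 0.5·0.1159²)·8.7371] / (0.1159·√8.7371)
   = [1.190731 + 0.587276] / 0.342584 = 5.189991
d₂ = d₁ − σ√T = 5.189991 − 0.342584 = 4.847407
N(d₁) = 1.000000,  N(d₂) = 0.999999,  e^(−rT) = 0.589433
E₀ = V₀·N(d₁) − D·e^(−rT)·N(d₂)
   = 564.6295·1.000000 − 171.6467·0.589433·0.999999 = 463.455308
B₀ = V₀ − E₀ = 564.6295 − 463.455308 = 101.174192

B0=101.1742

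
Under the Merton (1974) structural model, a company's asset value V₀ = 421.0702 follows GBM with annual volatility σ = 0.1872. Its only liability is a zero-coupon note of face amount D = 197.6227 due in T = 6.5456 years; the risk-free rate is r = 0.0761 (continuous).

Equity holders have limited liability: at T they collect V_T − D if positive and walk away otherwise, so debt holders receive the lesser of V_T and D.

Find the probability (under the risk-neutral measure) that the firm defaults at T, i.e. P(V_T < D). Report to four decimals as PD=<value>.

d₁ = [ln(V₀/D) + (r + σ²/2)T] / (σ√T)
   = [ln(421.0702/197.6227) + (0.0761 + 0.5·0.1872²)·6.5456] / (0.1872·√6.5456)
   = [0.756440 + 0.612812] / 0.478939 = 2.858924
d₂ = d₁ − σ√T = 2.858924 − 0.478939 = 2.379985
risk-neutral PD = N(−d₂) = N(-2.379985) = 0.008657

PD=0.0087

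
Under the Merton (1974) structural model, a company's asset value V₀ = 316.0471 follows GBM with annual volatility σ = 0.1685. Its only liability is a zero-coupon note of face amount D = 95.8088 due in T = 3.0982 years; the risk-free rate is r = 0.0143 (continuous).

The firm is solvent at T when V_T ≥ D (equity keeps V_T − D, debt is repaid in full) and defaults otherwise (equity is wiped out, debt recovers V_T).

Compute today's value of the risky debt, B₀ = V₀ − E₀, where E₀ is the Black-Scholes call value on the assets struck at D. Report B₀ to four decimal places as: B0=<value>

B0=91.6566

d₁ = [ln(V₀/D) + (r + σ²/2)T] / (σ√T)
   = [ln(316.0471/95.8088) + (0.0143 + 0.5·0.1685²)·3.0982] / (0.1685·√3.0982)
   = [1.193537 + 0.088287] / 0.296589 = 4.321889
d₂ = d₁ − σ√T = 4.321889 − 0.296589 = 4.025300
N(d₁) = 0.999992,  N(d₂) = 0.999972,  e^(−rT) = 0.956663
E₀ = V₀·N(d₁) − D·e^(−rT)·N(d₂)
   = 316.0471·0.999992 − 95.8088·0.956663·0.999972 = 224.390545
B₀ = V₀ − E₀ = 316.0471 − 224.390545 = 91.656555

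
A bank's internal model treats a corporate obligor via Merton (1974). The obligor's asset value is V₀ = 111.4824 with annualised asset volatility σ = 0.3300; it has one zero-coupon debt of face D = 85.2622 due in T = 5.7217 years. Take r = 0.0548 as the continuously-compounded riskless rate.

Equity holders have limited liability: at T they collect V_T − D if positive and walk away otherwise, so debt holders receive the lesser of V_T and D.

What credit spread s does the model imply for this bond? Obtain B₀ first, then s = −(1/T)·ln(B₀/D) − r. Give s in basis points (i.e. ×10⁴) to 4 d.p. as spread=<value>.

spread=254.4266

d₁ = [ln(V₀/D) + (r + σ²/2)T] / (σ√T)
   = [ln(111.4824/85.2622) + (0.0548 + 0.5·0.3300²)·5.7217] / (0.3300·√5.7217)
   = [0.268136 + 0.625096] / 0.789362 = 1.131586
d₂ = d₁ − σ√T = 1.131586 − 0.789362 = 0.342223
N(d₁) = 0.871096,  N(d₂) = 0.633909,  e^(−rT) = 0.730848
E₀ = V₀·N(d₁) − D·e^(−rT)·N(d₂)
   = 111.4824·0.871096 − 85.2622·0.730848·0.633909 = 57.610620
B₀ = V₀ − E₀ = 111.4824 − 57.610620 = 53.871780
spread = −(1/T)·ln(B₀/D) − r = −(1/5.7217)·ln(53.871780/85.2622) − 0.0548 = 0.02544266
in basis points: 0.02544266 × 10⁴ = 254.4266 bp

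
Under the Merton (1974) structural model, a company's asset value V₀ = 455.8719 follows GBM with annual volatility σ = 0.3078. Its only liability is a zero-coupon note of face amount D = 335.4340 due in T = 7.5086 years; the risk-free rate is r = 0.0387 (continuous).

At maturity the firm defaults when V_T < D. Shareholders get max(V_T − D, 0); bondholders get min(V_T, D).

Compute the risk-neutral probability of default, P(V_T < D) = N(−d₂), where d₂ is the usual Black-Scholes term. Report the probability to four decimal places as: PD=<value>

d₁ = [ln(V₀/D) + (r + σ²/2)T] / (σ√T)
   = [ln(455.8719/335.4340) + (0.0387 + 0.5·0.3078²)·7.5086] / (0.3078·√7.5086)
   = [0.306787 + 0.646268] / 0.843428 = 1.129978
d₂ = d₁ − σ√T = 1.129978 − 0.843428 = 0.286549
risk-neutral PD = N(−d₂) = N(-0.286549) = 0.387229

PD=0.3872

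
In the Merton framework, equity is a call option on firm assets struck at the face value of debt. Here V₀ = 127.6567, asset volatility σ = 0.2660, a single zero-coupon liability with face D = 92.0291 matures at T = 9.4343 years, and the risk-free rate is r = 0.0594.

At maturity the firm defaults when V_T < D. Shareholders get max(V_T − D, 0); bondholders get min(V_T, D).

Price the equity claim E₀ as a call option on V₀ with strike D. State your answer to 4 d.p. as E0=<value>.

d₁ = [ln(V₀/D) + (r + σ²/2)T] / (σ√T)
   = [ln(127.6567/92.0291) + (0.0594 + 0.5·0.2660²)·9.4343] / (0.2660·√9.4343)
   = [0.327240 + 0.894164] / 0.817027 = 1.494937
d₂ = d₁ − σ√T = 1.494937 − 0.817027 = 0.677910
N(d₁) = 0.932535,  N(d₂) = 0.751086,  e^(−rT) = 0.570982
E₀ = V₀·N(d₁) − D·e^(−rT)·N(d₂)
   = 127.6567·0.932535 − 92.0291·0.570982·0.751086 = 79.577014

E0=79.5770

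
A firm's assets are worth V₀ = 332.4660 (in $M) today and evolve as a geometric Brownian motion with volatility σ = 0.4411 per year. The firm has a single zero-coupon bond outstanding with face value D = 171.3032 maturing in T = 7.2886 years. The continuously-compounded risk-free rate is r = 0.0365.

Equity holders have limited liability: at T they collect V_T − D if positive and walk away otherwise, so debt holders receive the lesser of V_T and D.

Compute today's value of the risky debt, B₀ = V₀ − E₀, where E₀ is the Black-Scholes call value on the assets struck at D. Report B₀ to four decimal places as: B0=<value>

B0=103.3504

d₁ = [ln(V₀/D) + (r + σ²/2)T] / (σ√T)
   = [ln(332.4660/171.3032) + (0.0365 + 0.5·0.4411²)·7.2886] / (0.4411·√7.2886)
   = [0.663103 + 0.975102] / 1.190856 = 1.375654
d₂ = d₁ − σ√T = 1.375654 − 1.190856 = 0.184798
N(d₁) = 0.915536,  N(d₂) = 0.573306,  e^(−rT) = 0.766413
E₀ = V₀·N(d₁) − D·e^(−rT)·N(d₂)
   = 332.4660·0.915536 − 171.3032·0.766413·0.573306 = 229.115624
B₀ = V₀ − E₀ = 332.4660 − 229.115624 = 103.350376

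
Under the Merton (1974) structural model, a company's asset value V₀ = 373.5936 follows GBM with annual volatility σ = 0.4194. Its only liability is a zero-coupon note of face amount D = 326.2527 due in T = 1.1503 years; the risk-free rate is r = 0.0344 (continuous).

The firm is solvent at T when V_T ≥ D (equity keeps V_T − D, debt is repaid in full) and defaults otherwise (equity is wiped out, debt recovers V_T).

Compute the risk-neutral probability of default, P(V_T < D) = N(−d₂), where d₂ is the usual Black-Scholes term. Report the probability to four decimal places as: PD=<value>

PD=0.4348

d₁ = [ln(V₀/D) + (r + σ²/2)T] / (σ√T)
   = [ln(373.5936/326.2527) + (0.0344 + 0.5·0.4194²)·1.1503] / (0.4194·√1.1503)
   = [0.135496 + 0.140737] / 0.449815 = 0.614105
d₂ = d₁ − σ√T = 0.614105 − 0.449815 = 0.164289
risk-neutral PD = N(−d₂) = N(-0.164289) = 0.434752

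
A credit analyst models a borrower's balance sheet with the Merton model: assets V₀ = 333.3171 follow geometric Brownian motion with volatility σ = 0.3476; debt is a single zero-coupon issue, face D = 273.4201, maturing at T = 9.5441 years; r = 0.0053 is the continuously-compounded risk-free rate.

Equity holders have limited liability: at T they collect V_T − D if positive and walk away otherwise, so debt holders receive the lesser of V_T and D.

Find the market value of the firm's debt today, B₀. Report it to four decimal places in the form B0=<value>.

d₁ = [ln(V₀/D) + (r + σ²/2)T] / (σ√T)
   = [ln(333.3171/273.4201) + (0.0053 + 0.5·0.3476²)·9.5441] / (0.3476·√9.5441)
   = [0.198085 + 0.627170] / 1.073859 = 0.768495
d₂ = d₁ − σ√T = 0.768495 − 1.073859 = -0.305364
N(d₁) = 0.778903,  N(d₂) = 0.380044,  e^(−rT) = 0.950674
E₀ = V₀·N(d₁) − D·e^(−rT)·N(d₂)
   = 333.3171·0.778903 − 273.4201·0.950674·0.380044 = 160.835551
B₀ = V₀ − E₀ = 333.3171 − 160.835551 = 172.481549

B0=172.4815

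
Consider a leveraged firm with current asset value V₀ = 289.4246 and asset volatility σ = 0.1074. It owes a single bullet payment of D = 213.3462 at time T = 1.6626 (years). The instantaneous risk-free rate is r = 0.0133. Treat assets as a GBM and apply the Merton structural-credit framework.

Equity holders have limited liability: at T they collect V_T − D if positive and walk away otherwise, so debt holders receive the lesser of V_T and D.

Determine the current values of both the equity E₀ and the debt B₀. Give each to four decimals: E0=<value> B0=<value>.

E0=80.8478 B0=208.5768

d₁ = [ln(V₀/D) + (r + σ²/2)T] / (σ√T)
   = [ln(289.4246/213.3462) + (0.0133 + 0.5·0.1074²)·1.6626] / (0.1074·√1.6626)
   = [0.304979 + 0.031701] / 0.138484 = 2.431192
d₂ = d₁ − σ√T = 2.431192 − 0.138484 = 2.292708
N(d₁) = 0.992475,  N(d₂) = 0.989068,  e^(−rT) = 0.978130
E₀ = V₀·N(d₁) − D·e^(−rT)·N(d₂)
   = 289.4246·0.992475 − 213.3462·0.978130·0.989068 = 80.847824
B₀ = V₀ − E₀ = 289.4246 − 80.847824 = 208.576776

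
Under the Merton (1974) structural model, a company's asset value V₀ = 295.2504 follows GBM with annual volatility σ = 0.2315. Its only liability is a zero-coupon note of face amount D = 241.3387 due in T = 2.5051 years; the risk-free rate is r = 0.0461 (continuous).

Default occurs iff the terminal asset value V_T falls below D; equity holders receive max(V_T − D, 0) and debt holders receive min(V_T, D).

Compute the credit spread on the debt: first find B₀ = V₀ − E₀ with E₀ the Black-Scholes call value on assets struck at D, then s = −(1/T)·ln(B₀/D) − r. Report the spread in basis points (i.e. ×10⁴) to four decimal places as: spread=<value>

d₁ = [ln(V₀/D) + (r + σ²/2)T] / (σ√T)
   = [ln(295.2504/241.3387) + (0.0461 + 0.5·0.2315²)·2.5051] / (0.2315·√2.5051)
   = [0.201622 + 0.182612] / 0.366407 = 1.048656
d₂ = d₁ − σ√T = 1.048656 − 0.366407 = 0.682249
N(d₁) = 0.852832,  N(d₂) = 0.752459,  e^(−rT) = 0.890934
E₀ = V₀·N(d₁) − D·e^(−rT)·N(d₂)
   = 295.2504·0.852832 − 241.3387·0.890934·0.752459 = 90.007517
B₀ = V₀ − E₀ = 295.2504 − 90.007517 = 205.242883
spread = −(1/T)·ln(B₀/D) − r = −(1/2.5051)·ln(205.242883/241.3387) − 0.0461 = 0.01857098
in basis points: 0.01857098 × 10⁴ = 185.7098 bp

spread=185.7098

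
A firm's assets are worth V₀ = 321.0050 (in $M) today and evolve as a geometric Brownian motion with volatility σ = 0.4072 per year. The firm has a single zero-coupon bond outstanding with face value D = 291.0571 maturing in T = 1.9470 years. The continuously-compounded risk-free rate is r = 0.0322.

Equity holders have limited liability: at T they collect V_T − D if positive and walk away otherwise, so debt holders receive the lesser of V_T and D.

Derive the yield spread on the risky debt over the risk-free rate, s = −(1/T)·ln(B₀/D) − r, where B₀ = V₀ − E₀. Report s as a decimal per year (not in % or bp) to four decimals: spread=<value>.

spread=0.0929

d₁ = [ln(V₀/D) + (r + σ²/2)T] / (σ√T)
   = [ln(321.0050/291.0571) + (0.0322 + 0.5·0.4072²)·1.9470] / (0.4072·√1.9470)
   = [0.097937 + 0.224111] / 0.568186 = 0.566801
d₂ = d₁ − σ√T = 0.566801 − 0.568186 = -0.001385
N(d₁) = 0.714575,  N(d₂) = 0.499447,  e^(−rT) = 0.939231
E₀ = V₀·N(d₁) − D·e^(−rT)·N(d₂)
   = 321.0050·0.714575 − 291.0571·0.939231·0.499447 = 92.848339
B₀ = V₀ − E₀ = 321.0050 − 92.848339 = 228.156661
spread = −(1/T)·ln(B₀/D) − r = −(1/1.9470)·ln(228.156661/291.0571) − 0.0322 = 0.09285751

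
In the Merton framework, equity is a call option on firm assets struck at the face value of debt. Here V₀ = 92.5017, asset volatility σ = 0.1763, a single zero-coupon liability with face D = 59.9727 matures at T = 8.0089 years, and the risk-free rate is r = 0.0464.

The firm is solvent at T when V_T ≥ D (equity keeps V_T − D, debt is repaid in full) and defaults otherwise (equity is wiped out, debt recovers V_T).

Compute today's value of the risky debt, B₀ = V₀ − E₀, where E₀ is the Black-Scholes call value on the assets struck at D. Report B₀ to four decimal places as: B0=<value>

B0=40.6793

d₁ = [ln(V₀/D) + (r + σ²/2)T] / (σ√T)
   = [ln(92.5017/59.9727) + (0.0464 + 0.5·0.1763²)·8.0089] / (0.1763·√8.0089)
   = [0.433338 + 0.496078] / 0.498929 = 1.862821
d₂ = d₁ − σ√T = 1.862821 − 0.498929 = 1.363892
N(d₁) = 0.968756,  N(d₂) = 0.913699,  e^(−rT) = 0.689621
E₀ = V₀·N(d₁) − D·e^(−rT)·N(d₂)
   = 92.5017·0.968756 − 59.9727·0.689621·0.913699 = 51.822428
B₀ = V₀ − E₀ = 92.5017 − 51.822428 = 40.679272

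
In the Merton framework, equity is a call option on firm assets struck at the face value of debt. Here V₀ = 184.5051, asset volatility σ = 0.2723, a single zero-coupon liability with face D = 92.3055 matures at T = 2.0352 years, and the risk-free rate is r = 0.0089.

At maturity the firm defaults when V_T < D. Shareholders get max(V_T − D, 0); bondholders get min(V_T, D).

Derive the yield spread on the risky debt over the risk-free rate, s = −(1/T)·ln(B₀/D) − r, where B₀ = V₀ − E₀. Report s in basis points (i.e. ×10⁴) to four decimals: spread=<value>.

d₁ = [ln(V₀/D) + (r + σ²/2)T] / (σ√T)
   = [ln(184.5051/92.3055) + (0.0089 + 0.5·0.2723²)·2.0352] / (0.2723·√2.0352)
   = [0.692573 + 0.093566] / 0.388464 = 2.023709
d₂ = d₁ − σ√T = 2.023709 − 0.388464 = 1.635245
N(d₁) = 0.978500,  N(d₂) = 0.949001,  e^(−rT) = 0.982050
E₀ = V₀·N(d₁) − D·e^(−rT)·N(d₂)
   = 184.5051·0.978500 − 92.3055·0.982050·0.949001 = 94.512613
B₀ = V₀ − E₀ = 184.5051 − 94.512613 = 89.992487
spread = −(1/T)·ln(B₀/D) − r = −(1/2.0352)·ln(89.992487/92.3055) − 0.0089 = 0.00356931
in basis points: 0.00356931 × 10⁴ = 35.6931 bp

spread=35.6931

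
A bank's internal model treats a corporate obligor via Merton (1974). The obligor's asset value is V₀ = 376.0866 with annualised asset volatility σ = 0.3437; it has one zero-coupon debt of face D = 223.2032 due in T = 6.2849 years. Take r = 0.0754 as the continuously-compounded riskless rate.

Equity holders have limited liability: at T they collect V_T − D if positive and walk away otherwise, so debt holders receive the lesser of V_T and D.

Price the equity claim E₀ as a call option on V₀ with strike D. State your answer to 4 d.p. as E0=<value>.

E0=248.5007

d₁ = [ln(V₀/D) + (r + σ²/2)T] / (σ√T)
   = [ln(376.0866/223.2032) + (0.0754 + 0.5·0.3437²)·6.2849] / (0.3437·√6.2849)
   = [0.521737 + 0.845098] / 0.861646 = 1.586307
d₂ = d₁ − σ√T = 1.586307 − 0.861646 = 0.724662
N(d₁) = 0.943665,  N(d₂) = 0.765670,  e^(−rT) = 0.622581
E₀ = V₀·N(d₁) − D·e^(−rT)·N(d₂)
   = 376.0866·0.943665 − 223.2032·0.622581·0.765670 = 248.500711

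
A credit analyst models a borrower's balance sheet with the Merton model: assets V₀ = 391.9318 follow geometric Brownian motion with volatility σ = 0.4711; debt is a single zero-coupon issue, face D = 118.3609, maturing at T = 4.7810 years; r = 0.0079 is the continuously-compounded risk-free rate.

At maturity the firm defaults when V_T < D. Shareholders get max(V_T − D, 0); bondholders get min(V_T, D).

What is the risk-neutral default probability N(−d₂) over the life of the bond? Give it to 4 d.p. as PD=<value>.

d₁ = [ln(V₀/D) + (r + σ²/2)T] / (σ√T)
   = [ln(391.9318/118.3609) + (0.0079 + 0.5·0.4711²)·4.7810] / (0.4711·√4.7810)
   = [1.197349 + 0.568306] / 1.030084 = 1.714089
d₂ = d₁ − σ√T = 1.714089 − 1.030084 = 0.684006
risk-neutral PD = N(−d₂) = N(-0.684006) = 0.246986

PD=0.2470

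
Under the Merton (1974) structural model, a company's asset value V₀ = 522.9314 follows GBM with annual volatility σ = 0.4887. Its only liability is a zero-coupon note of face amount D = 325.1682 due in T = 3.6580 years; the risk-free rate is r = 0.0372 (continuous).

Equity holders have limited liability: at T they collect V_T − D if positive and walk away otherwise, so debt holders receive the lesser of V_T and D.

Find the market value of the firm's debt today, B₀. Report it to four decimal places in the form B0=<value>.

B0=231.4519

d₁ = [ln(V₀/D) + (r + σ²/2)T] / (σ√T)
   = [ln(522.9314/325.1682) + (0.0372 + 0.5·0.4887²)·3.6580] / (0.4887·√3.6580)
   = [0.475108 + 0.572893] / 0.934683 = 1.121237
d₂ = d₁ − σ√T = 1.121237 − 0.934683 = 0.186555
N(d₁) = 0.868907,  N(d₂) = 0.573995,  e^(−rT) = 0.872775
E₀ = V₀·N(d₁) − D·e^(−rT)·N(d₂)
   = 522.9314·0.868907 − 325.1682·0.872775·0.573995 = 291.479502
B₀ = V₀ − E₀ = 522.9314 − 291.479502 = 231.451898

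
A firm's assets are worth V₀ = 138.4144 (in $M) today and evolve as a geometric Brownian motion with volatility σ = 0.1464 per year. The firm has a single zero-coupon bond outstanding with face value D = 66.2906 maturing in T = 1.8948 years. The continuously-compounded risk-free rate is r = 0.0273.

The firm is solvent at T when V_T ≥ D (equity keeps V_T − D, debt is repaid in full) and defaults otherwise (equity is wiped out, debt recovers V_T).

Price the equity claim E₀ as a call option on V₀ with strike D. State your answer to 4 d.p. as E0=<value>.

E0=75.4659

d₁ = [ln(V₀/D) + (r + σ²/2)T] / (σ√T)
   = [ln(138.4144/66.2906) + (0.0273 + 0.5·0.1464²)·1.8948] / (0.1464·√1.8948)
   = [0.736204 + 0.072034] / 0.201522 = 4.010664
d₂ = d₁ − σ√T = 4.010664 − 0.201522 = 3.809142
N(d₁) = 0.999970,  N(d₂) = 0.999930,  e^(−rT) = 0.949587
E₀ = V₀·N(d₁) − D·e^(−rT)·N(d₂)
   = 138.4144·0.999970 − 66.2906·0.949587·0.999930 = 75.465901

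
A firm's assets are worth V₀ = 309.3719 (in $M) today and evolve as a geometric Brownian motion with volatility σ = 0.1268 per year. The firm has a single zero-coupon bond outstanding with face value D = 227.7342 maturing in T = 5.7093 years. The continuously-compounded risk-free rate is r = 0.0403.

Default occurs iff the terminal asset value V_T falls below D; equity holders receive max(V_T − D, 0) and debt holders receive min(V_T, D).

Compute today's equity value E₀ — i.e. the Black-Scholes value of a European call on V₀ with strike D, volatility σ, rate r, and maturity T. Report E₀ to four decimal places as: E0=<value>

E0=129.5367

d₁ = [ln(V₀/D) + (r + σ²/2)T] / (σ√T)
   = [ln(309.3719/227.7342) + (0.0403 + 0.5·0.1268²)·5.7093] / (0.1268·√5.7093)
   = [0.306365 + 0.275983] / 0.302978 = 1.922080
d₂ = d₁ − σ√T = 1.922080 − 0.302978 = 1.619103
N(d₁) = 0.972702,  N(d₂) = 0.947287,  e^(−rT) = 0.794466
E₀ = V₀·N(d₁) − D·e^(−rT)·N(d₂)
   = 309.3719·0.972702 − 227.7342·0.794466·0.947287 = 129.536725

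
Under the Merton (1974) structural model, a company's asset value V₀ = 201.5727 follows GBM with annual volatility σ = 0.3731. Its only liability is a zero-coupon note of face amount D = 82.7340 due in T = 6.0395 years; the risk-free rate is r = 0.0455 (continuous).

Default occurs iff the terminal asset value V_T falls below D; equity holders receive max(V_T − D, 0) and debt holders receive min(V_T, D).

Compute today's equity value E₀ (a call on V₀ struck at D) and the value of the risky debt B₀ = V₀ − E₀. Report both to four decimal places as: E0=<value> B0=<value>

d₁ = [ln(V₀/D) + (r + σ²/2)T] / (σ√T)
   = [ln(201.5727/82.7340) + (0.0455 + 0.5·0.3731²)·6.0395] / (0.3731·√6.0395)
   = [0.890519 + 0.695157] / 0.916908 = 1.729374
d₂ = d₁ − σ√T = 1.729374 − 0.916908 = 0.812466
N(d₁) = 0.958129,  N(d₂) = 0.791738,  e^(−rT) = 0.759726
E₀ = V₀·N(d₁) − D·e^(−rT)·N(d₂)
   = 201.5727·0.958129 − 82.7340·0.759726·0.791738 = 143.367803
B₀ = V₀ − E₀ = 201.5727 − 143.367803 = 58.204897

E0=143.3678 B0=58.2049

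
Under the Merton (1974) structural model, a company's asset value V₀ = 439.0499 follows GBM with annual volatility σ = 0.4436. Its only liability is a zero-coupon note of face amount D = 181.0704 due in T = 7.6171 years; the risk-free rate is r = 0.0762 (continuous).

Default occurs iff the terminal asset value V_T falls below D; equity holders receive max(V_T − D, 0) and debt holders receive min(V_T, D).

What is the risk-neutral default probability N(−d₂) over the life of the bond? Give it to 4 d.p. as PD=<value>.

d₁ = [ln(V₀/D) + (r + σ²/2)T] / (σ√T)
   = [ln(439.0499/181.0704) + (0.0762 + 0.5·0.4436²)·7.6171] / (0.4436·√7.6171)
   = [0.885727 + 1.329873] / 1.224296 = 1.809694
d₂ = d₁ − σ√T = 1.809694 − 1.224296 = 0.585398
risk-neutral PD = N(−d₂) = N(-0.585398) = 0.279140

PD=0.2791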